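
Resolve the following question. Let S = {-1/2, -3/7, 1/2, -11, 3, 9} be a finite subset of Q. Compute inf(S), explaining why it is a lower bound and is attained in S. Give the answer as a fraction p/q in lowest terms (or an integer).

S is finite, so inf(S) = min(S).
Sorted increasing:
-11, -1/2, -3/7, 1/2, 3, 9
The extremum is -11.
For every x in S, x >= -11. And -11 is in S, so it is attained.
Therefore inf(S) = -11.

-11


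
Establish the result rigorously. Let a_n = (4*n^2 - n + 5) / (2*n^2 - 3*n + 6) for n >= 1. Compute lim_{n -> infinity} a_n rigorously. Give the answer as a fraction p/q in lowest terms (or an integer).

Divide numerator and denominator by n^2, the highest power:
numerator / n^2 = 4 - 1/n + 5/n^2
denominator / n^2 = 2 - 3/n + 6/n^2
As n -> infinity, all terms of the form c/n^k (k >= 1) tend to 0.
So numerator / n^2 -> 4 and denominator / n^2 -> 2.
Therefore lim a_n = 2.

2


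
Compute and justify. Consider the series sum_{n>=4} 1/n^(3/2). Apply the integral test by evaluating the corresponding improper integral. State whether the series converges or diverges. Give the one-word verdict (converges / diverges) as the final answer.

Let f(x) = x^(-3/2). Then f is positive, continuous, and decreasing on [4, infinity), so the integral test applies.
Compute the improper integral int_{4}^infinity f(x) dx:
  antiderivative F(x) = -2/sqrt(x).
  As x -> infinity, F(x) -> 0 (since p = 3/2 > 1).
  So int = F(infinity) - F(4) = 0 - (-1) = 1.
  Finite, so by the integral test, the series converges.

converges


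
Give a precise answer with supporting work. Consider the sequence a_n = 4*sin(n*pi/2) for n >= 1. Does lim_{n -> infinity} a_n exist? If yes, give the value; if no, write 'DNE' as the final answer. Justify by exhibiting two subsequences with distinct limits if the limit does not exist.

Examine the behaviour of a_n along subsequences.
a_{4k+1} = 4*sin(pi/2 + 2k*pi) = 4 -> 4. a_{4k+3} = 4*sin(3pi/2 + 2k*pi) = -4 -> -4.
Since these two subsequential limits are 4 and -4, distinct, the full sequence cannot converge (a convergent sequence has all subsequences tending to the same limit). So lim a_n does not exist.

DNE


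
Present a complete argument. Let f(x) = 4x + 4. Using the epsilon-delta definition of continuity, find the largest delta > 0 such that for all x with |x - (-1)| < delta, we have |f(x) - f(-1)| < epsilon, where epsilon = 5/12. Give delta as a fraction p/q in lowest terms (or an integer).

We compute f(-1) = 4*(-1) + 4 = 0.
|f(x) - f(-1)| = |4x + 4 - (0)| = |4(x - (-1))| = 4|x - (-1)|.
We need 4|x - (-1)| < 5/12, i.e. |x - (-1)| < 5/12 / 4 = 5/48.
So any delta <= 5/48 works. Conversely, if delta > 5/48, then x = -1 + 5/48 satisfies |x - (-1)| = 5/48 < delta but |f(x) - f(-1)| = 4 * 5/48 = 5/12, which is not < 5/12; so no larger delta works.
Hence the largest such delta is 5/48.

5/48


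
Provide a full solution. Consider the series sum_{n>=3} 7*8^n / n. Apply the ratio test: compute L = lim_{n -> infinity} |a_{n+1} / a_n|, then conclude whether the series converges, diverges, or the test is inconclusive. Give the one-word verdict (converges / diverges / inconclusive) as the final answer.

Let a_n denote the general term. Form the ratio a_{n+1}/a_n and simplify:
a_{n+1}/a_n = 8*n/(n + 1)
Take the limit as n -> infinity: L = 8.
Since L = 8 > 1 (or L = infinity), the ratio test implies the series diverges.

diverges


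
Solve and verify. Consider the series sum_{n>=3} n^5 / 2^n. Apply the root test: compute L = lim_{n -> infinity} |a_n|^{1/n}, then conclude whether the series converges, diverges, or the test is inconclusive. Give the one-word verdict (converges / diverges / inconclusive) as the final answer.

Let a_n denote the general term. Form |a_n|^(1/n) and simplify:
|a_n|^(1/n) = n^(5/n)/2
Take the limit as n -> infinity: L = 1/2.
Since L = 1/2 < 1, the root test implies convergence.

converges


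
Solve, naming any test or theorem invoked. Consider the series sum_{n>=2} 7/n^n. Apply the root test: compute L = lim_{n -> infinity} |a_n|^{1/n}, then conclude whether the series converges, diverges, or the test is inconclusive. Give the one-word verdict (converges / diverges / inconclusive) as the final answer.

Let a_n denote the general term. Form |a_n|^(1/n) and simplify:
|a_n|^(1/n) = 7^(1/n)/n
Take the limit as n -> infinity: L = 0.
Since L = 0 < 1, the root test implies convergence.

converges


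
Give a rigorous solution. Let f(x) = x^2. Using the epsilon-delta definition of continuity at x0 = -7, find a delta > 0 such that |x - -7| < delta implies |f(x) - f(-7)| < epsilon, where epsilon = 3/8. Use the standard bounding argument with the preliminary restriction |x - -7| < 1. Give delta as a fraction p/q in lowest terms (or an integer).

Factor: |x^2 - (-7)^2| = |x - -7| * |x + -7|.
Impose |x - -7| < 1 first. Then |x + -7| = |(x - -7) + 2*(-7)| <= |x - -7| + 2*|-7| < 1 + 14 = 15.
So |x^2 - (-7)^2| < delta * 15.
We need delta * 15 <= 3/8, i.e. delta <= 3/8/15 = 1/40.
Since 1/40 < 1, this is tighter than 1; take delta = 1/40.
So delta = 1/40 works.

1/40


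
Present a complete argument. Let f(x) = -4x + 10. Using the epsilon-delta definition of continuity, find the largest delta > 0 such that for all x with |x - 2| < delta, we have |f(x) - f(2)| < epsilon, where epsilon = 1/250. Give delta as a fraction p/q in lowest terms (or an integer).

We compute f(2) = -4*(2) + 10 = 2.
|f(x) - f(2)| = |-4x + 10 - (2)| = |-4(x - 2)| = 4|x - 2|.
We need 4|x - 2| < 1/250, i.e. |x - 2| < 1/250 / 4 = 1/1000.
So any delta <= 1/1000 works. Conversely, if delta > 1/1000, then x = 2 + 1/1000 satisfies |x - 2| = 1/1000 < delta but |f(x) - f(2)| = 4 * 1/1000 = 1/250, which is not < 1/250; so no larger delta works.
Hence the largest such delta is 1/1000.

1/1000


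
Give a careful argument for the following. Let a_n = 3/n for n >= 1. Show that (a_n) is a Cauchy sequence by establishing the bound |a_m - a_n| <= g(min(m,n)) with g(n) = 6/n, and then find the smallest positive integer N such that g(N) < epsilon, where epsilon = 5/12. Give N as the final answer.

For any m, n >= 1, by the triangle inequality:
|a_m - a_n| = |3/m - 3/n| <= 3*1/m + 3*1/n <= 6/min(m,n).
So g(n) = 6/n bounds the Cauchy difference. Since g(n) -> 0, (a_n) is Cauchy.
Now solve g(N) < 5/12: 6/N < 5/12 <=> N > 6 / (5/12) = 72/5.
The smallest integer strictly greater than 72/5 is N = 15.
Check: g(15) = 6/15 = 2/5 < 5/12; g(14) = 3/7 >= 5/12. So N = 15.

15


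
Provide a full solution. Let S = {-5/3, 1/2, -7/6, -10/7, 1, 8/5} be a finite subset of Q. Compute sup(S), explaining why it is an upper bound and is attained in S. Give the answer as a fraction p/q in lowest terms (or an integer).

S is finite, so sup(S) = max(S).
Sorted decreasing:
8/5, 1, 1/2, -7/6, -10/7, -5/3
The extremum is 8/5.
For every x in S, x <= 8/5. And 8/5 is in S, so it is attained.
Therefore sup(S) = 8/5.

8/5


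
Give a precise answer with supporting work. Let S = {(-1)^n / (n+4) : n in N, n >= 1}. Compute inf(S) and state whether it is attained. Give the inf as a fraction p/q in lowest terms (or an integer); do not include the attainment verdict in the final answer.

Analysis:
- Values: -1/5, 1/6, -1/7, 1/8, -1/9, ...
- Positive terms (even n): 1/(2+4), 1/(4+4), ... decreasing -> max = 1/6 (n=2).
- Negative terms (odd n): -1/(1+4), -1/(3+4), ... increasing -> min = -1/5 (n=1).
- So sup = 1/6 (attained at n=2); inf = -1/5 (attained at n=1).
Conclusion: inf(S) = -1/5, attained in S.

-1/5


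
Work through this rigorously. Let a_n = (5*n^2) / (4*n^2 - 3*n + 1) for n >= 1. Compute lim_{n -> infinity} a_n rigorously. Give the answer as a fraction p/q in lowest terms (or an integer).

Divide numerator and denominator by n^2, the highest power:
numerator / n^2 = 5
denominator / n^2 = 4 - 3/n + n^(-2)
As n -> infinity, all terms of the form c/n^k (k >= 1) tend to 0.
So numerator / n^2 -> 5 and denominator / n^2 -> 4.
Therefore lim a_n = 5/4.

5/4


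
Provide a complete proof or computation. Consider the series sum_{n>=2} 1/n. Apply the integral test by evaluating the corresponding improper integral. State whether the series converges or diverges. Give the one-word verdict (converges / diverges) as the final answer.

Let f(x) = 1/x. Then f is positive, continuous, and decreasing on [2, infinity), so the integral test applies.
Compute the improper integral int_{2}^infinity f(x) dx:
  antiderivative F(x) = log(x).
  As x -> infinity, log(x) -> infinity.
  So int = infinity - log(2) = infinity. By the integral test, the series diverges.

diverges


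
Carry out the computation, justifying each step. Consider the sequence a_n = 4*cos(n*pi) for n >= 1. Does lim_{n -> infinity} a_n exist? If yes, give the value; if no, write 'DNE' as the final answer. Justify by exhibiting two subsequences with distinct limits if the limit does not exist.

Examine the behaviour of a_n along subsequences.
cos(n*pi) = (-1)^n, so a_n = 4*(-1)^n. a_{2k} = 4 -> 4. a_{2k+1} = -4 -> -4.
Since these two subsequential limits are 4 and -4, distinct, the full sequence cannot converge (a convergent sequence has all subsequences tending to the same limit). So lim a_n does not exist.

DNE


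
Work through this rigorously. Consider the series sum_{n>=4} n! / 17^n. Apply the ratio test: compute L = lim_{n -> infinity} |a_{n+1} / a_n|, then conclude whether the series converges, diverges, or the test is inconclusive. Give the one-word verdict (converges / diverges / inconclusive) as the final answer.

Let a_n denote the general term. Form the ratio a_{n+1}/a_n and simplify:
a_{n+1}/a_n = n/17 + 1/17
Take the limit as n -> infinity: L = infinity.
Since L = infinity > 1 (or L = infinity), the ratio test implies the series diverges.

diverges


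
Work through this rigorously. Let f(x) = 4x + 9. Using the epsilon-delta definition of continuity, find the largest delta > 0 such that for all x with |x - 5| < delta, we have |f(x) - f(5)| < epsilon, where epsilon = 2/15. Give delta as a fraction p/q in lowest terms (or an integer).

We compute f(5) = 4*(5) + 9 = 29.
|f(x) - f(5)| = |4x + 9 - (29)| = |4(x - 5)| = 4|x - 5|.
We need 4|x - 5| < 2/15, i.e. |x - 5| < 2/15 / 4 = 1/30.
So any delta <= 1/30 works. Conversely, if delta > 1/30, then x = 5 + 1/30 satisfies |x - 5| = 1/30 < delta but |f(x) - f(5)| = 4 * 1/30 = 2/15, which is not < 2/15; so no larger delta works.
Hence the largest such delta is 1/30.

1/30


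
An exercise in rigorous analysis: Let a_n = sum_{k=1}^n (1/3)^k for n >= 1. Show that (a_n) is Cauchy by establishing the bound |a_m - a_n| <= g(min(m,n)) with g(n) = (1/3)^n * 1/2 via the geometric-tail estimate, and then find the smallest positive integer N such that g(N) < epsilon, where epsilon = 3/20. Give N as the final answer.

For m > n >= 1: |a_m - a_n| = sum_{k=n+1}^m (1/3)^k < sum_{k=n+1}^infinity (1/3)^k = (1/3)^(n+1) / (1 - 1/3) = (1/3)^n * (1/3) * (3/2) = (1/3)^n * 1/2.
So g(n) = (1/3)^n / 2. Since g(n) -> 0, (a_n) is Cauchy.
Now solve g(N) < 3/20: (1/3)^N / 2 < 3/20 <=> 3^N > 1 / (2 * 3/20) = 10/3.
Check powers of 3: 3^1 = 3 <= 10/3, 3^2 = 9 > 10/3.
So the smallest such N is 2. Check: g(2) = 1/(2 * 9) = 1/18 < 3/20.

2


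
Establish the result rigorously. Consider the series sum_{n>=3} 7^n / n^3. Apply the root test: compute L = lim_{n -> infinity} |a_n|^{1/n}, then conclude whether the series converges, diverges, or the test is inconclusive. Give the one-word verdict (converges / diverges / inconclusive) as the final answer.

Let a_n denote the general term. Form |a_n|^(1/n) and simplify:
|a_n|^(1/n) = 7/n^(3/n)
Take the limit as n -> infinity: L = 7.
Since L = 7 > 1, the root test implies divergence.

diverges


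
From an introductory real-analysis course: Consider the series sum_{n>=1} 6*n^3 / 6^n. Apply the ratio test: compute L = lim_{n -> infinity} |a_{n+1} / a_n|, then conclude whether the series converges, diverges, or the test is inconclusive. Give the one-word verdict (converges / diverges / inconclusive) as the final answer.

Let a_n denote the general term. Form the ratio a_{n+1}/a_n and simplify:
a_{n+1}/a_n = (n + 1)^3/(6*n^3)
Take the limit as n -> infinity: L = 1/6.
Since L = 1/6 < 1, the ratio test implies the series converges.

converges


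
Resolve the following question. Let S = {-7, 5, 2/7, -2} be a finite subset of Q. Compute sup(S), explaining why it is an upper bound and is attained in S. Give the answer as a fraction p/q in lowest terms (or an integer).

S is finite, so sup(S) = max(S).
Sorted decreasing:
5, 2/7, -2, -7
The extremum is 5.
For every x in S, x <= 5. And 5 is in S, so it is attained.
Therefore sup(S) = 5.

5


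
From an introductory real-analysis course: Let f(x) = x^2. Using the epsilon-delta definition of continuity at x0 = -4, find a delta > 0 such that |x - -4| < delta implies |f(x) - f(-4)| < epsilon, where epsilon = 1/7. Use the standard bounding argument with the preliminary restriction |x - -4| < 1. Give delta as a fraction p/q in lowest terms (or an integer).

Factor: |x^2 - (-4)^2| = |x - -4| * |x + -4|.
Impose |x - -4| < 1 first. Then |x + -4| = |(x - -4) + 2*(-4)| <= |x - -4| + 2*|-4| < 1 + 8 = 9.
So |x^2 - (-4)^2| < delta * 9.
We need delta * 9 <= 1/7, i.e. delta <= 1/7/9 = 1/63.
Since 1/63 < 1, this is tighter than 1; take delta = 1/63.
So delta = 1/63 works.

1/63


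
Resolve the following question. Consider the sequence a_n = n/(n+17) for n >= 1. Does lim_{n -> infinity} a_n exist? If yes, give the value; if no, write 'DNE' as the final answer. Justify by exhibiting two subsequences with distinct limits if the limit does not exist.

Examine the behaviour of a_n along subsequences.
Even-n subsequence a_{2k} = (2k)/(2k+17) -> 1. Odd-n subsequence a_{2k+1} = (2k+1)/(2k+18) -> 1. Both tend to 1, which suggests the limit is 1; verify directly.
|a_n - 1| = |n - (n+17)| / (n+17) = 17/(n+17) < 17/n for every n >= 1.
Given epsilon > 0, choose a positive integer N > 17/epsilon. Then for all n >= N, |a_n - 1| < 17/n <= 17/N < epsilon.
So by the definition of the limit, lim a_n exists and equals 1.

1


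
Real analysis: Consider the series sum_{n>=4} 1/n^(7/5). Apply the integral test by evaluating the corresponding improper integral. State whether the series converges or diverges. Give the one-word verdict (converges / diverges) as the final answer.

Let f(x) = x^(-7/5). Then f is positive, continuous, and decreasing on [4, infinity), so the integral test applies.
Compute the improper integral int_{4}^infinity f(x) dx:
  antiderivative F(x) = -5/(2*x^(2/5)).
  As x -> infinity, F(x) -> 0 (since p = 7/5 > 1).
  So int = F(infinity) - F(4) = 0 - (-5*2^(1/5)/4) = 5*2^(1/5)/4.
  Finite, so by the integral test, the series converges.

converges


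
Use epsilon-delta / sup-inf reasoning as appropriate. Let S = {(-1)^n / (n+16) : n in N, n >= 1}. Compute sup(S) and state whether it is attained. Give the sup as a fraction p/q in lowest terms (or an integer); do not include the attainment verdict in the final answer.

Analysis:
- Values: -1/17, 1/18, -1/19, 1/20, -1/21, ...
- Positive terms (even n): 1/(2+16), 1/(4+16), ... decreasing -> max = 1/18 (n=2).
- Negative terms (odd n): -1/(1+16), -1/(3+16), ... increasing -> min = -1/17 (n=1).
- So sup = 1/18 (attained at n=2); inf = -1/17 (attained at n=1).
Conclusion: sup(S) = 1/18, attained in S.

1/18


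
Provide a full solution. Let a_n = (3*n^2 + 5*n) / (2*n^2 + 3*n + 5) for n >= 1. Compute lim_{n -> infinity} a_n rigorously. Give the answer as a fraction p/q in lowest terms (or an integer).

Divide numerator and denominator by n^2, the highest power:
numerator / n^2 = 3 + 5/n
denominator / n^2 = 2 + 3/n + 5/n^2
As n -> infinity, all terms of the form c/n^k (k >= 1) tend to 0.
So numerator / n^2 -> 3 and denominator / n^2 -> 2.
Therefore lim a_n = 3/2.

3/2


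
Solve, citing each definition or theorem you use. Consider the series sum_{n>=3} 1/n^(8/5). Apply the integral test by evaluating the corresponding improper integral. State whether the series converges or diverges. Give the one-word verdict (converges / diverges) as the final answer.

Let f(x) = x^(-8/5). Then f is positive, continuous, and decreasing on [3, infinity), so the integral test applies.
Compute the improper integral int_{3}^infinity f(x) dx:
  antiderivative F(x) = -5/(3*x^(3/5)).
  As x -> infinity, F(x) -> 0 (since p = 8/5 > 1).
  So int = F(infinity) - F(3) = 0 - (-5*3^(2/5)/9) = 5*3^(2/5)/9.
  Finite, so by the integral test, the series converges.

converges


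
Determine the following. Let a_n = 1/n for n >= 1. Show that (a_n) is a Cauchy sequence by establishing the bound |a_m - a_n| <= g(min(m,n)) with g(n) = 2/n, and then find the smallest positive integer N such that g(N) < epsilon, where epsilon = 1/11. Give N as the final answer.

For any m, n >= 1, by the triangle inequality:
|a_m - a_n| = |1/m - 1/n| <= 1/m + 1/n <= 2/min(m,n).
So g(n) = 2/n bounds the Cauchy difference. Since g(n) -> 0, (a_n) is Cauchy.
Now solve g(N) < 1/11: 2/N < 1/11 <=> N > 2 / (1/11) = 22.
The smallest integer strictly greater than 22 is N = 23.
Check: g(23) = 2/23 = 2/23 < 1/11; g(22) = 1/11 >= 1/11. So N = 23.

23


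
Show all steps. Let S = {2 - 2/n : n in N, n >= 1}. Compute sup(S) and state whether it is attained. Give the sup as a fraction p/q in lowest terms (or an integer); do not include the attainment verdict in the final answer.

Analysis:
- Values: 0, 1, 4/3, 3/2, ... strictly increasing.
- Minimum is 0 (n=1); inf = 0 (attained).
- 2 - 2/n -> 2 from below; sup = 2, not attained.
Conclusion: sup(S) = 2, not attained in S.

2


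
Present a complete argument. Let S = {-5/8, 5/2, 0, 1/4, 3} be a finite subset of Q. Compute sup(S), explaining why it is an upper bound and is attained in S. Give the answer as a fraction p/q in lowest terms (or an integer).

S is finite, so sup(S) = max(S).
Sorted decreasing:
3, 5/2, 1/4, 0, -5/8
The extremum is 3.
For every x in S, x <= 3. And 3 is in S, so it is attained.
Therefore sup(S) = 3.

3


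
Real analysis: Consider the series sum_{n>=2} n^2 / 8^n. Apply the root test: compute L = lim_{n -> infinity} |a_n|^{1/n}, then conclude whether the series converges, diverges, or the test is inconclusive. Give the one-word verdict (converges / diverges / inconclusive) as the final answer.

Let a_n denote the general term. Form |a_n|^(1/n) and simplify:
|a_n|^(1/n) = n^(2/n)/8
Take the limit as n -> infinity: L = 1/8.
Since L = 1/8 < 1, the root test implies convergence.

converges


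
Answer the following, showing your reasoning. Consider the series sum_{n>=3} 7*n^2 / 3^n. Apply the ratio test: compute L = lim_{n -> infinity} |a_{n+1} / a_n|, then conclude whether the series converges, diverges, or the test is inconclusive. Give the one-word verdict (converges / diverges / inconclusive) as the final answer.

Let a_n denote the general term. Form the ratio a_{n+1}/a_n and simplify:
a_{n+1}/a_n = (n + 1)^2/(3*n^2)
Take the limit as n -> infinity: L = 1/3.
Since L = 1/3 < 1, the ratio test implies the series converges.

converges


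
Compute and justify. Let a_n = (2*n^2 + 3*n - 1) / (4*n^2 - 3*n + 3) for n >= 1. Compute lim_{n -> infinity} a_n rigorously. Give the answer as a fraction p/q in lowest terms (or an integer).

Divide numerator and denominator by n^2, the highest power:
numerator / n^2 = 2 + 3/n - 1/n^2
denominator / n^2 = 4 - 3/n + 3/n^2
As n -> infinity, all terms of the form c/n^k (k >= 1) tend to 0.
So numerator / n^2 -> 2 and denominator / n^2 -> 4.
Therefore lim a_n = 1/2.

1/2


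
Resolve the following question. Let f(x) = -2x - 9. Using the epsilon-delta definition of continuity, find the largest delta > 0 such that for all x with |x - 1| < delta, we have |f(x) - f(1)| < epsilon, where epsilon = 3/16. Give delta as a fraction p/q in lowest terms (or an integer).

We compute f(1) = -2*(1) - 9 = -11.
|f(x) - f(1)| = |-2x - 9 - (-11)| = |-2(x - 1)| = 2|x - 1|.
We need 2|x - 1| < 3/16, i.e. |x - 1| < 3/16 / 2 = 3/32.
So any delta <= 3/32 works. Conversely, if delta > 3/32, then x = 1 + 3/32 satisfies |x - 1| = 3/32 < delta but |f(x) - f(1)| = 2 * 3/32 = 3/16, which is not < 3/16; so no larger delta works.
Hence the largest such delta is 3/32.

3/32


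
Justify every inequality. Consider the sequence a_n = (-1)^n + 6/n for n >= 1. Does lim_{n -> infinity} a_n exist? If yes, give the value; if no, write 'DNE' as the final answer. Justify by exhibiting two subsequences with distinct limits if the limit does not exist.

Examine the behaviour of a_n along subsequences.
a_{2k} = 1 + 6/(2k) -> 1. a_{2k+1} = -1 + 6/(2k+1) -> -1.
Since these two subsequential limits are 1 and -1, distinct, the full sequence cannot converge (a convergent sequence has all subsequences tending to the same limit). So lim a_n does not exist.

DNE


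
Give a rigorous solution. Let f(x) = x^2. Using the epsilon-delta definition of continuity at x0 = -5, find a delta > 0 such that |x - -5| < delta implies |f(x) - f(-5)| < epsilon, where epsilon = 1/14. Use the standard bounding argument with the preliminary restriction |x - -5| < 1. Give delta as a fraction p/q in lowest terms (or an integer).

Factor: |x^2 - (-5)^2| = |x - -5| * |x + -5|.
Impose |x - -5| < 1 first. Then |x + -5| = |(x - -5) + 2*(-5)| <= |x - -5| + 2*|-5| < 1 + 10 = 11.
So |x^2 - (-5)^2| < delta * 11.
We need delta * 11 <= 1/14, i.e. delta <= 1/14/11 = 1/154.
Since 1/154 < 1, this is tighter than 1; take delta = 1/154.
So delta = 1/154 works.

1/154


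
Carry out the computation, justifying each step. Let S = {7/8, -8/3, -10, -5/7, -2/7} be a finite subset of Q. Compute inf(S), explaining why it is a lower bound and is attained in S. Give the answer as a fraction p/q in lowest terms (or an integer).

S is finite, so inf(S) = min(S).
Sorted increasing:
-10, -8/3, -5/7, -2/7, 7/8
The extremum is -10.
For every x in S, x >= -10. And -10 is in S, so it is attained.
Therefore inf(S) = -10.

-10


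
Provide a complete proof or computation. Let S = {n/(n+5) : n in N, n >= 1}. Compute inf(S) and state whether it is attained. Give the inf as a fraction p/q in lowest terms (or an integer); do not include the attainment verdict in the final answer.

Analysis:
- Values: 1/6, 2/7, 3/8, 4/9, ... strictly increasing.
- Minimum is 1/6 (n=1); inf = 1/6 (attained).
- n/(n+5) = 1 - 5/(n+5) -> 1 from below as n -> infinity, and never equals 1.
- So sup = 1 (not attained).
Conclusion: inf(S) = 1/6, attained in S.

1/6


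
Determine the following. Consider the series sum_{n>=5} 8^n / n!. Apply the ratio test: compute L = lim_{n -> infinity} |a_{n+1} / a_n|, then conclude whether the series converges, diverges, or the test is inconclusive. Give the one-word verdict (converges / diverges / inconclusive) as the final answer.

Let a_n denote the general term. Form the ratio a_{n+1}/a_n and simplify:
a_{n+1}/a_n = 8/(n + 1)
Take the limit as n -> infinity: L = 0.
Since L = 0 < 1, the ratio test implies the series converges.

converges


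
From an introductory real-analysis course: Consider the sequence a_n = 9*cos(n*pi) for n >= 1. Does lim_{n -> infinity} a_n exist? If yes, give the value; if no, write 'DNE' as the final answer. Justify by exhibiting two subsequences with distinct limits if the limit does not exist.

Examine the behaviour of a_n along subsequences.
cos(n*pi) = (-1)^n, so a_n = 9*(-1)^n. a_{2k} = 9 -> 9. a_{2k+1} = -9 -> -9.
Since these two subsequential limits are 9 and -9, distinct, the full sequence cannot converge (a convergent sequence has all subsequences tending to the same limit). So lim a_n does not exist.

DNE


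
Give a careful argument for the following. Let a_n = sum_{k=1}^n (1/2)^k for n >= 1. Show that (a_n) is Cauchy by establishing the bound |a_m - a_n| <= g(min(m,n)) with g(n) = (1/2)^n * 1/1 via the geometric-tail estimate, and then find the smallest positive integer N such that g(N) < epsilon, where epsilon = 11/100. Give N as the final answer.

For m > n >= 1: |a_m - a_n| = sum_{k=n+1}^m (1/2)^k < sum_{k=n+1}^infinity (1/2)^k = (1/2)^(n+1) / (1 - 1/2) = (1/2)^n * (1/2) * (2/1) = (1/2)^n * 1/1.
So g(n) = (1/2)^n / 1. Since g(n) -> 0, (a_n) is Cauchy.
Now solve g(N) < 11/100: (1/2)^N / 1 < 11/100 <=> 2^N > 1 / (1 * 11/100) = 100/11.
Check powers of 2: 2^3 = 8 <= 100/11, 2^4 = 16 > 100/11.
So the smallest such N is 4. Check: g(4) = 1/(1 * 16) = 1/16 < 11/100.

4


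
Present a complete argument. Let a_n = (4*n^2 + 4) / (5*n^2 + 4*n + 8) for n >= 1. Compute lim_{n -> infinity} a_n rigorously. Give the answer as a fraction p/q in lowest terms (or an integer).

Divide numerator and denominator by n^2, the highest power:
numerator / n^2 = 4 + 4/n^2
denominator / n^2 = 5 + 4/n + 8/n^2
As n -> infinity, all terms of the form c/n^k (k >= 1) tend to 0.
So numerator / n^2 -> 4 and denominator / n^2 -> 5.
Therefore lim a_n = 4/5.

4/5


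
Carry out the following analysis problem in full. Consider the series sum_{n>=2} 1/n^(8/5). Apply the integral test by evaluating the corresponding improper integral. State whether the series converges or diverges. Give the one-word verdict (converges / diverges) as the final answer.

Let f(x) = x^(-8/5). Then f is positive, continuous, and decreasing on [2, infinity), so the integral test applies.
Compute the improper integral int_{2}^infinity f(x) dx:
  antiderivative F(x) = -5/(3*x^(3/5)).
  As x -> infinity, F(x) -> 0 (since p = 8/5 > 1).
  So int = F(infinity) - F(2) = 0 - (-5*2^(2/5)/6) = 5*2^(2/5)/6.
  Finite, so by the integral test, the series converges.

converges


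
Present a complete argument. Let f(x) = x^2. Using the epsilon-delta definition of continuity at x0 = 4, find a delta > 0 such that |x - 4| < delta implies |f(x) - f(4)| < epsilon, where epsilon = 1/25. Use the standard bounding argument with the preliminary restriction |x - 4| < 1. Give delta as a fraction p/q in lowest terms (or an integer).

Factor: |x^2 - (4)^2| = |x - 4| * |x + 4|.
Impose |x - 4| < 1 first. Then |x + 4| = |(x - 4) + 2*(4)| <= |x - 4| + 2*|4| < 1 + 8 = 9.
So |x^2 - (4)^2| < delta * 9.
We need delta * 9 <= 1/25, i.e. delta <= 1/25/9 = 1/225.
Since 1/225 < 1, this is tighter than 1; take delta = 1/225.
So delta = 1/225 works.

1/225


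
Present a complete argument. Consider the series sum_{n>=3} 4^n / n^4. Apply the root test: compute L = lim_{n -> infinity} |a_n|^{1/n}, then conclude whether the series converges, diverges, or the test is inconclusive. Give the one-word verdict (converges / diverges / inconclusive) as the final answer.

Let a_n denote the general term. Form |a_n|^(1/n) and simplify:
|a_n|^(1/n) = 4/n^(4/n)
Take the limit as n -> infinity: L = 4.
Since L = 4 > 1, the root test implies divergence.

diverges


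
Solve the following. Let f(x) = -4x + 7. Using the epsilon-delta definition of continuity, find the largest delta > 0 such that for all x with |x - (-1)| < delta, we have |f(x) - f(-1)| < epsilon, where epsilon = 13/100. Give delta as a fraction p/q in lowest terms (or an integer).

We compute f(-1) = -4*(-1) + 7 = 11.
|f(x) - f(-1)| = |-4x + 7 - (11)| = |-4(x - (-1))| = 4|x - (-1)|.
We need 4|x - (-1)| < 13/100, i.e. |x - (-1)| < 13/100 / 4 = 13/400.
So any delta <= 13/400 works. Conversely, if delta > 13/400, then x = -1 + 13/400 satisfies |x - (-1)| = 13/400 < delta but |f(x) - f(-1)| = 4 * 13/400 = 13/100, which is not < 13/100; so no larger delta works.
Hence the largest such delta is 13/400.

13/400


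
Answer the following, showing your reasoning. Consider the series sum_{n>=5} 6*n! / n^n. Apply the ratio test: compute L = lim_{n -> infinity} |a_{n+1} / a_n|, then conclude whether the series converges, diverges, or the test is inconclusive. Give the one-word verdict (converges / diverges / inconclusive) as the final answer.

Let a_n denote the general term. Form the ratio a_{n+1}/a_n and simplify:
a_{n+1}/a_n = (n/(n + 1))^n
Take the limit as n -> infinity: L = exp(-1).
Since L = exp(-1) < 1, the ratio test implies the series converges.

converges


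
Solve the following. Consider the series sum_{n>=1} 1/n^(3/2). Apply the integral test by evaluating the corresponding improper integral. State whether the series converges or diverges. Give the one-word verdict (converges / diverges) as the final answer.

Let f(x) = x^(-3/2). Then f is positive, continuous, and decreasing on [1, infinity), so the integral test applies.
Compute the improper integral int_{1}^infinity f(x) dx:
  antiderivative F(x) = -2/sqrt(x).
  As x -> infinity, F(x) -> 0 (since p = 3/2 > 1).
  So int = F(infinity) - F(1) = 0 - (-2) = 2.
  Finite, so by the integral test, the series converges.

converges


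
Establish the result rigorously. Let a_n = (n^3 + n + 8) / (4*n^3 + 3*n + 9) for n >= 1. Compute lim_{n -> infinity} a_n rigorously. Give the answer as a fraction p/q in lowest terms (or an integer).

Divide numerator and denominator by n^3, the highest power:
numerator / n^3 = 1 + n^(-2) + 8/n^3
denominator / n^3 = 4 + 3/n^2 + 9/n^3
As n -> infinity, all terms of the form c/n^k (k >= 1) tend to 0.
So numerator / n^3 -> 1 and denominator / n^3 -> 4.
Therefore lim a_n = 1/4.

1/4


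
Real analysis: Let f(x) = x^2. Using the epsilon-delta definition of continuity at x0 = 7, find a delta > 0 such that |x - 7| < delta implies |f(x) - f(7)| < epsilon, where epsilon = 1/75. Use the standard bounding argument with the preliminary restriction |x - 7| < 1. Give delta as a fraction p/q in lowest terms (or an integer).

Factor: |x^2 - (7)^2| = |x - 7| * |x + 7|.
Impose |x - 7| < 1 first. Then |x + 7| = |(x - 7) + 2*(7)| <= |x - 7| + 2*|7| < 1 + 14 = 15.
So |x^2 - (7)^2| < delta * 15.
We need delta * 15 <= 1/75, i.e. delta <= 1/75/15 = 1/1125.
Since 1/1125 < 1, this is tighter than 1; take delta = 1/1125.
So delta = 1/1125 works.

1/1125


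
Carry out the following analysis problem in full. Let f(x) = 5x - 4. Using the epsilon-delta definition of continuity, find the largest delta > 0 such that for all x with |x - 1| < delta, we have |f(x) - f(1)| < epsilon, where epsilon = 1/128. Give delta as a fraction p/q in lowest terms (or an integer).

We compute f(1) = 5*(1) - 4 = 1.
|f(x) - f(1)| = |5x - 4 - (1)| = |5(x - 1)| = 5|x - 1|.
We need 5|x - 1| < 1/128, i.e. |x - 1| < 1/128 / 5 = 1/640.
So any delta <= 1/640 works. Conversely, if delta > 1/640, then x = 1 + 1/640 satisfies |x - 1| = 1/640 < delta but |f(x) - f(1)| = 5 * 1/640 = 1/128, which is not < 1/128; so no larger delta works.
Hence the largest such delta is 1/640.

1/640


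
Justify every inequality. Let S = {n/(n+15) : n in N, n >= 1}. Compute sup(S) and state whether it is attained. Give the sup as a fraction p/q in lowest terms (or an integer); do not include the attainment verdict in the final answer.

Analysis:
- Values: 1/16, 2/17, 1/6, 4/19, ... strictly increasing.
- Minimum is 1/16 (n=1); inf = 1/16 (attained).
- n/(n+15) = 1 - 15/(n+15) -> 1 from below as n -> infinity, and never equals 1.
- So sup = 1 (not attained).
Conclusion: sup(S) = 1, not attained in S.

1


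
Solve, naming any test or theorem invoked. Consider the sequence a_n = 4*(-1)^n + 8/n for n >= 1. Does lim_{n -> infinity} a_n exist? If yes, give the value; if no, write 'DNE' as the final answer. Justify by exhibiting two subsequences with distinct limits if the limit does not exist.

Examine the behaviour of a_n along subsequences.
a_{2k} = 4 + 8/(2k) -> 4. a_{2k+1} = -4 + 8/(2k+1) -> -4.
Since these two subsequential limits are 4 and -4, distinct, the full sequence cannot converge (a convergent sequence has all subsequences tending to the same limit). So lim a_n does not exist.

DNE


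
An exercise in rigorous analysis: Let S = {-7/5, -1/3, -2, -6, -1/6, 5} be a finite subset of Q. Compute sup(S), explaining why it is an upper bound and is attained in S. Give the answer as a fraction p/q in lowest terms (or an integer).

S is finite, so sup(S) = max(S).
Sorted decreasing:
5, -1/6, -1/3, -7/5, -2, -6
The extremum is 5.
For every x in S, x <= 5. And 5 is in S, so it is attained.
Therefore sup(S) = 5.

5


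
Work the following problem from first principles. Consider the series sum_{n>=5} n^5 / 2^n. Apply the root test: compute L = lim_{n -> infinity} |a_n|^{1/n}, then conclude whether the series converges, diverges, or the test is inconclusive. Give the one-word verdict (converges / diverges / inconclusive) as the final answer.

Let a_n denote the general term. Form |a_n|^(1/n) and simplify:
|a_n|^(1/n) = n^(5/n)/2
Take the limit as n -> infinity: L = 1/2.
Since L = 1/2 < 1, the root test implies convergence.

converges


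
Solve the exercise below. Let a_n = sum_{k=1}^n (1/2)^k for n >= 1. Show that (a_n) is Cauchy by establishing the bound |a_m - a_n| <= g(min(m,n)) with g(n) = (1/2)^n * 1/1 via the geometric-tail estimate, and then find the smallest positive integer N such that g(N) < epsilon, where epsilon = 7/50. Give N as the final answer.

For m > n >= 1: |a_m - a_n| = sum_{k=n+1}^m (1/2)^k < sum_{k=n+1}^infinity (1/2)^k = (1/2)^(n+1) / (1 - 1/2) = (1/2)^n * (1/2) * (2/1) = (1/2)^n * 1/1.
So g(n) = (1/2)^n / 1. Since g(n) -> 0, (a_n) is Cauchy.
Now solve g(N) < 7/50: (1/2)^N / 1 < 7/50 <=> 2^N > 1 / (1 * 7/50) = 50/7.
Check powers of 2: 2^2 = 4 <= 50/7, 2^3 = 8 > 50/7.
So the smallest such N is 3. Check: g(3) = 1/(1 * 8) = 1/8 < 7/50.

3


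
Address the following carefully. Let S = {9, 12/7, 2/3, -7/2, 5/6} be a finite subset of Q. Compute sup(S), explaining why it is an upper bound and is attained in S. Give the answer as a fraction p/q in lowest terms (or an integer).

S is finite, so sup(S) = max(S).
Sorted decreasing:
9, 12/7, 5/6, 2/3, -7/2
The extremum is 9.
For every x in S, x <= 9. And 9 is in S, so it is attained.
Therefore sup(S) = 9.

9


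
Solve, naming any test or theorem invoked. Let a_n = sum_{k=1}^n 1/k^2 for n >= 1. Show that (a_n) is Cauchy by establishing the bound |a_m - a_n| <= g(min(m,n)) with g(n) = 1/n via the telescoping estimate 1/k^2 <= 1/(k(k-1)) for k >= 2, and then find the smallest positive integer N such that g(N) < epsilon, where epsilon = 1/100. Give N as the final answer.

For m > n >= 1: |a_m - a_n| = sum_{k=n+1}^m 1/k^2.
Use 1/k^2 <= 1/(k(k-1)) = 1/(k-1) - 1/k for k >= 2:
sum_{k=n+1}^m 1/k^2 <= sum_{k=n+1}^m (1/(k-1) - 1/k) = 1/n - 1/m <= 1/n.
By symmetry the same bound holds with n,m swapped, so |a_m - a_n| <= 1/min(m,n) = g(min(m,n)). Since g(n) -> 0, (a_n) is Cauchy.
Now solve g(N) < 1/100: 1/N < 1/100 <=> N > 1/(1/100) = 100.
The smallest integer strictly greater than 100 is N = 101.
Check: g(101) = 1/101 < 1/100; g(100) = 1/100 >= 1/100. So N = 101.

101


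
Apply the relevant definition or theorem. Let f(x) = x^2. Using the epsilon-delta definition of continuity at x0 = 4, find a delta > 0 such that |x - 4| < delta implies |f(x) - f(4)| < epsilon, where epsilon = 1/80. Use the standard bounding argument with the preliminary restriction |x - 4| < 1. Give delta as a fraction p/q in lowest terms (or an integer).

Factor: |x^2 - (4)^2| = |x - 4| * |x + 4|.
Impose |x - 4| < 1 first. Then |x + 4| = |(x - 4) + 2*(4)| <= |x - 4| + 2*|4| < 1 + 8 = 9.
So |x^2 - (4)^2| < delta * 9.
We need delta * 9 <= 1/80, i.e. delta <= 1/80/9 = 1/720.
Since 1/720 < 1, this is tighter than 1; take delta = 1/720.
So delta = 1/720 works.

1/720


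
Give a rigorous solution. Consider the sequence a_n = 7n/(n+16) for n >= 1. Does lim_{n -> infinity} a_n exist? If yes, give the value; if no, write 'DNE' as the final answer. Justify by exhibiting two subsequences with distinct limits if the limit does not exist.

Examine the behaviour of a_n along subsequences.
Even-n subsequence a_{2k} = 7(2k)/(2k+16) -> 7. Odd-n subsequence a_{2k+1} = 7(2k+1)/(2k+17) -> 7. Both tend to 7, which suggests the limit is 7; verify directly.
|a_n - 7| = |7n - 7(n+16)| / (n+16) = 112/(n+16) < 112/n for every n >= 1.
Given epsilon > 0, choose a positive integer N > 112/epsilon. Then for all n >= N, |a_n - 7| < 112/n <= 112/N < epsilon.
So by the definition of the limit, lim a_n exists and equals 7.

7


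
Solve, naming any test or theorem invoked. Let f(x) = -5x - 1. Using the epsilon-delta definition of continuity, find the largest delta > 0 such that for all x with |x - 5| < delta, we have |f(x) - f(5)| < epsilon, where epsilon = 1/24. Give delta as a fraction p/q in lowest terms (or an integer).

We compute f(5) = -5*(5) - 1 = -26.
|f(x) - f(5)| = |-5x - 1 - (-26)| = |-5(x - 5)| = 5|x - 5|.
We need 5|x - 5| < 1/24, i.e. |x - 5| < 1/24 / 5 = 1/120.
So any delta <= 1/120 works. Conversely, if delta > 1/120, then x = 5 + 1/120 satisfies |x - 5| = 1/120 < delta but |f(x) - f(5)| = 5 * 1/120 = 1/24, which is not < 1/24; so no larger delta works.
Hence the largest such delta is 1/120.

1/120


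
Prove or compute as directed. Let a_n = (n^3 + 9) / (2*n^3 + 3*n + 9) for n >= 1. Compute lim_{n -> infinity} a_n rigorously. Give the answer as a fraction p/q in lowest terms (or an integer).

Divide numerator and denominator by n^3, the highest power:
numerator / n^3 = 1 + 9/n^3
denominator / n^3 = 2 + 3/n^2 + 9/n^3
As n -> infinity, all terms of the form c/n^k (k >= 1) tend to 0.
So numerator / n^3 -> 1 and denominator / n^3 -> 2.
Therefore lim a_n = 1/2.

1/2


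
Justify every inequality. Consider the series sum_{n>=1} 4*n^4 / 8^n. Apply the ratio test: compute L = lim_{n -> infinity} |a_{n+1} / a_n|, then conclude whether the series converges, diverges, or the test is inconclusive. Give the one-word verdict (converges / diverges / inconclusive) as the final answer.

Let a_n denote the general term. Form the ratio a_{n+1}/a_n and simplify:
a_{n+1}/a_n = (n + 1)^4/(8*n^4)
Take the limit as n -> infinity: L = 1/8.
Since L = 1/8 < 1, the ratio test implies the series converges.

converges


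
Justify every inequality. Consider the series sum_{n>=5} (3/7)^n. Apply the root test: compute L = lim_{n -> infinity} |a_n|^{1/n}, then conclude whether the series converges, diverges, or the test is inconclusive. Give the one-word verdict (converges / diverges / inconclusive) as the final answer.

Let a_n denote the general term. Form |a_n|^(1/n) and simplify:
|a_n|^(1/n) = 3/7
Take the limit as n -> infinity: L = 3/7.
Since L = 3/7 < 1, the root test implies convergence.

converges


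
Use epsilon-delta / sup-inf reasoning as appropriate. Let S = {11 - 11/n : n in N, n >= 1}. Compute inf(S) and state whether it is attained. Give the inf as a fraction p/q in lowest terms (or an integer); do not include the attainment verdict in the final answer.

Analysis:
- Values: 0, 11/2, 22/3, 33/4, ... strictly increasing.
- Minimum is 0 (n=1); inf = 0 (attained).
- 11 - 11/n -> 11 from below; sup = 11, not attained.
Conclusion: inf(S) = 0, attained in S.

0


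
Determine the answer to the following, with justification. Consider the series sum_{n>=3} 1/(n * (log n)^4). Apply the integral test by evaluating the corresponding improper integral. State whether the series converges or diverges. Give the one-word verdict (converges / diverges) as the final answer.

Let f(x) = 1/(x*log(x)^4). Then f is positive, continuous, and decreasing on [3, infinity), so the integral test applies.
Compute the improper integral int_{3}^infinity f(x) dx:
  antiderivative F(x) = -1/(3*log(x)^3).
  F(x) -> 0 as x -> infinity.  int = 0 - F(3) = 1/(3*log(3)^3) < infinity. By the integral test, the series converges.

converges


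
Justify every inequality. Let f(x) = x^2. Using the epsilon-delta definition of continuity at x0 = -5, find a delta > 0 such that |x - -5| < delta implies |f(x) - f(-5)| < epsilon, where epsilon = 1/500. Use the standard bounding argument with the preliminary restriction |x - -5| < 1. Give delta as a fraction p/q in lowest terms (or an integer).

Factor: |x^2 - (-5)^2| = |x - -5| * |x + -5|.
Impose |x - -5| < 1 first. Then |x + -5| = |(x - -5) + 2*(-5)| <= |x - -5| + 2*|-5| < 1 + 10 = 11.
So |x^2 - (-5)^2| < delta * 11.
We need delta * 11 <= 1/500, i.e. delta <= 1/500/11 = 1/5500.
Since 1/5500 < 1, this is tighter than 1; take delta = 1/5500.
So delta = 1/5500 works.

1/5500


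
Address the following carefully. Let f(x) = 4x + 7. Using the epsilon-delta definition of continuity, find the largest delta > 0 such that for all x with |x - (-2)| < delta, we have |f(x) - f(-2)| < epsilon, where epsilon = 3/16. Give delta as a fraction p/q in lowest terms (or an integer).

We compute f(-2) = 4*(-2) + 7 = -1.
|f(x) - f(-2)| = |4x + 7 - (-1)| = |4(x - (-2))| = 4|x - (-2)|.
We need 4|x - (-2)| < 3/16, i.e. |x - (-2)| < 3/16 / 4 = 3/64.
So any delta <= 3/64 works. Conversely, if delta > 3/64, then x = -2 + 3/64 satisfies |x - (-2)| = 3/64 < delta but |f(x) - f(-2)| = 4 * 3/64 = 3/16, which is not < 3/16; so no larger delta works.
Hence the largest such delta is 3/64.

3/64
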